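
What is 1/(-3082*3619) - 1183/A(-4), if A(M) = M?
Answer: 6597447855/22307516 ≈ 295.75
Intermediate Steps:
1/(-3082*3619) - 1183/A(-4) = 1/(-3082*3619) - 1183/(-4) = -1/3082*1/3619 - 1183*(-1/4) = -1/11153758 + 1183/4 = 6597447855/22307516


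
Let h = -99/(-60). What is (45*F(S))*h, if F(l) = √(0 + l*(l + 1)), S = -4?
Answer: 297*√3/2 ≈ 257.21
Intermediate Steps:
h = 33/20 (h = -99*(-1/60) = 33/20 ≈ 1.6500)
F(l) = √(l*(1 + l)) (F(l) = √(0 + l*(1 + l)) = √(l*(1 + l)))
(45*F(S))*h = (45*√(-4*(1 - 4)))*(33/20) = (45*√(-4*(-3)))*(33/20) = (45*√12)*(33/20) = (45*(2*√3))*(33/20) = (90*√3)*(33/20) = 297*√3/2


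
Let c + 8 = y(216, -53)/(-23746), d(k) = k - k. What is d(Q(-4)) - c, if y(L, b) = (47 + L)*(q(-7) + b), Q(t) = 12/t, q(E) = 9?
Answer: 89198/11873 ≈ 7.5127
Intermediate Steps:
y(L, b) = (9 + b)*(47 + L) (y(L, b) = (47 + L)*(9 + b) = (9 + b)*(47 + L))
d(k) = 0
c = -89198/11873 (c = -8 + (423 + 9*216 + 47*(-53) + 216*(-53))/(-23746) = -8 + (423 + 1944 - 2491 - 11448)*(-1/23746) = -8 - 11572*(-1/23746) = -8 + 5786/11873 = -89198/11873 ≈ -7.5127)
d(Q(-4)) - c = 0 - 1*(-89198/11873) = 0 + 89198/11873 = 89198/11873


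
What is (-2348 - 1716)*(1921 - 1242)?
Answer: -2759456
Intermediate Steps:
(-2348 - 1716)*(1921 - 1242) = -4064*679 = -2759456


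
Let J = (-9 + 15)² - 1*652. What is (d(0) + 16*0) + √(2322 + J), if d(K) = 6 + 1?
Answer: 7 + √1706 ≈ 48.304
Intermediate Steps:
d(K) = 7
J = -616 (J = 6² - 652 = 36 - 652 = -616)
(d(0) + 16*0) + √(2322 + J) = (7 + 16*0) + √(2322 - 616) = (7 + 0) + √1706 = 7 + √1706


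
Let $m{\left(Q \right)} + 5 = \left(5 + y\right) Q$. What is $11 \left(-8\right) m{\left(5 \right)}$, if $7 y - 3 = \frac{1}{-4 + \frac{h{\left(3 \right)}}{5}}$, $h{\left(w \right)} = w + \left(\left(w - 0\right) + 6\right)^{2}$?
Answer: $- \frac{109395}{56} \approx -1953.5$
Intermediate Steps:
$h{\left(w \right)} = w + \left(6 + w\right)^{2}$ ($h{\left(w \right)} = w + \left(\left(w + 0\right) + 6\right)^{2} = w + \left(w + 6\right)^{2} = w + \left(6 + w\right)^{2}$)
$y = \frac{197}{448}$ ($y = \frac{3}{7} + \frac{1}{7 \left(-4 + \frac{3 + \left(6 + 3\right)^{2}}{5}\right)} = \frac{3}{7} + \frac{1}{7 \left(-4 + \left(3 + 9^{2}\right) \frac{1}{5}\right)} = \frac{3}{7} + \frac{1}{7 \left(-4 + \left(3 + 81\right) \frac{1}{5}\right)} = \frac{3}{7} + \frac{1}{7 \left(-4 + 84 \cdot \frac{1}{5}\right)} = \frac{3}{7} + \frac{1}{7 \left(-4 + \frac{84}{5}\right)} = \frac{3}{7} + \frac{1}{7 \cdot \frac{64}{5}} = \frac{3}{7} + \frac{1}{7} \cdot \frac{5}{64} = \frac{3}{7} + \frac{5}{448} = \frac{197}{448} \approx 0.43973$)
$m{\left(Q \right)} = -5 + \frac{2437 Q}{448}$ ($m{\left(Q \right)} = -5 + \left(5 + \frac{197}{448}\right) Q = -5 + \frac{2437 Q}{448}$)
$11 \left(-8\right) m{\left(5 \right)} = 11 \left(-8\right) \left(-5 + \frac{2437}{448} \cdot 5\right) = - 88 \left(-5 + \frac{12185}{448}\right) = \left(-88\right) \frac{9945}{448} = - \frac{109395}{56}$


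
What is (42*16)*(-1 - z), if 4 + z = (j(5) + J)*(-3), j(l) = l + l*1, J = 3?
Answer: 28224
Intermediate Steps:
j(l) = 2*l (j(l) = l + l = 2*l)
z = -43 (z = -4 + (2*5 + 3)*(-3) = -4 + (10 + 3)*(-3) = -4 + 13*(-3) = -4 - 39 = -43)
(42*16)*(-1 - z) = (42*16)*(-1 - 1*(-43)) = 672*(-1 + 43) = 672*42 = 28224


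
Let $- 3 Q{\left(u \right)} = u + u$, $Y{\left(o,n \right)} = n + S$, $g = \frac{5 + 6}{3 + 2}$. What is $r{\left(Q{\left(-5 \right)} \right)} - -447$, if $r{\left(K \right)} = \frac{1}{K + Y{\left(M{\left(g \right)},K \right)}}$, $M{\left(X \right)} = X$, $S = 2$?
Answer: $\frac{11625}{26} \approx 447.12$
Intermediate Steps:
$g = \frac{11}{5} \approx 2.2$
$Y{\left(o,n \right)} = 2 + n$ ($Y{\left(o,n \right)} = n + 2 = 2 + n$)
$Q{\left(u \right)} = - \frac{2 u}{3}$ ($Q{\left(u \right)} = - \frac{u + u}{3} = - \frac{2 u}{3}$)
$r{\left(K \right)} = \frac{1}{2 + 2 K}$ ($r{\left(K \right)} = \frac{1}{K + \left(2 + K\right)} = \frac{1}{2 + 2 K}$)
$r{\left(Q{\left(-5 \right)} \right)} - -447 = \frac{1}{2 \left(1 - - \frac{10}{3}\right)} - -447 = \frac{1}{2 \left(1 + \frac{10}{3}\right)} + 447 = \frac{1}{2 \cdot \frac{13}{3}} + 447 = \frac{1}{2} \cdot \frac{3}{13} + 447 = \frac{3}{26} + 447 = \frac{11625}{26}$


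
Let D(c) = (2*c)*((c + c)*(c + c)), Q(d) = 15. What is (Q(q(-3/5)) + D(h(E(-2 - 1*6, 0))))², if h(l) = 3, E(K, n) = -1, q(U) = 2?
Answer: 53361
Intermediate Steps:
D(c) = 8*c³ (D(c) = (2*c)*((2*c)*(2*c)) = (2*c)*(4*c²) = 8*c³)
(Q(q(-3/5)) + D(h(E(-2 - 1*6, 0))))² = (15 + 8*3³)² = (15 + 8*27)² = (15 + 216)² = 231² = 53361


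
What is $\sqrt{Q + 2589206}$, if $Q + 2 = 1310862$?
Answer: $\sqrt{3900066} \approx 1974.9$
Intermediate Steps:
$Q = 1310860$ ($Q = -2 + 1310862 = 1310860$)
$\sqrt{Q + 2589206} = \sqrt{1310860 + 2589206} = \sqrt{3900066}$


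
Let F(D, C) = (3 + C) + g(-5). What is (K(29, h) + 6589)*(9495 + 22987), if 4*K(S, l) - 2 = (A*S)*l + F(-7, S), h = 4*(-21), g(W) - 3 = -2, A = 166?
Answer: -6138854385/2 ≈ -3.0694e+9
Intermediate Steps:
g(W) = 1 (g(W) = 3 - 2 = 1)
F(D, C) = 4 + C (F(D, C) = (3 + C) + 1 = 4 + C)
h = -84
K(S, l) = 3/2 + S/4 + 83*S*l/2 (K(S, l) = 1/2 + ((166*S)*l + (4 + S))/4 = 1/2 + (166*S*l + (4 + S))/4 = 1/2 + (4 + S + 166*S*l)/4 = 1/2 + (1 + S/4 + 83*S*l/2) = 3/2 + S/4 + 83*S*l/2)
(K(29, h) + 6589)*(9495 + 22987) = ((3/2 + (1/4)*29 + (83/2)*29*(-84)) + 6589)*(9495 + 22987) = ((3/2 + 29/4 - 101094) + 6589)*32482 = (-404341/4 + 6589)*32482 = -377985/4*32482 = -6138854385/2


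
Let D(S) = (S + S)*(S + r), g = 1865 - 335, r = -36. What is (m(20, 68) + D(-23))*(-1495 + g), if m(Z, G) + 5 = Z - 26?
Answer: 94605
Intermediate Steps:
m(Z, G) = -31 + Z (m(Z, G) = -5 + (Z - 26) = -5 + (-26 + Z) = -31 + Z)
g = 1530
D(S) = 2*S*(-36 + S) (D(S) = (S + S)*(S - 36) = (2*S)*(-36 + S) = 2*S*(-36 + S))
(m(20, 68) + D(-23))*(-1495 + g) = ((-31 + 20) + 2*(-23)*(-36 - 23))*(-1495 + 1530) = (-11 + 2*(-23)*(-59))*35 = (-11 + 2714)*35 = 2703*35 = 94605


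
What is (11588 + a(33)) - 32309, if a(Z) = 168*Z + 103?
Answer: -15074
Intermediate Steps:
a(Z) = 103 + 168*Z
(11588 + a(33)) - 32309 = (11588 + (103 + 168*33)) - 32309 = (11588 + (103 + 5544)) - 32309 = (11588 + 5647) - 32309 = 17235 - 32309 = -15074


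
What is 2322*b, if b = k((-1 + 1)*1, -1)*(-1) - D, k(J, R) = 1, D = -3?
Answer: 4644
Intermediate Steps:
b = 2 (b = 1*(-1) - 1*(-3) = -1 + 3 = 2)
2322*b = 2322*2 = 4644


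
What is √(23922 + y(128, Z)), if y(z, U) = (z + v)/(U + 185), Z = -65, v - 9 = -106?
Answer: √86120130/60 ≈ 154.67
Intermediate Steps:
v = -97 (v = 9 - 106 = -97)
y(z, U) = (-97 + z)/(185 + U) (y(z, U) = (z - 97)/(U + 185) = (-97 + z)/(185 + U))
√(23922 + y(128, Z)) = √(23922 + (-97 + 128)/(185 - 65)) = √(23922 + 31/120) = √(2870671/120) = √86120130/60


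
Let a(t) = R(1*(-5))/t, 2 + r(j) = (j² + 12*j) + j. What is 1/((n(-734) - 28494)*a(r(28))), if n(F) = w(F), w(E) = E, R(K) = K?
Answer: 573/73070 ≈ 0.0078418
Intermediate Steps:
n(F) = F
r(j) = -2 + j² + 13*j (r(j) = -2 + ((j² + 12*j) + j) = -2 + (j² + 13*j) = -2 + j² + 13*j)
a(t) = -5/t (a(t) = (1*(-5))/t = -5/t)
1/((n(-734) - 28494)*a(r(28))) = 1/((-734 - 28494)*((-5/(-2 + 28² + 13*28)))) = 1/((-29228)*((-5/(-2 + 784 + 364)))) = -1/(29228*((-5/1146))) = -1/(29228*((-5*1/1146))) = -1/(29228*(-5/1146)) = -1/29228*(-1146/5) = 573/73070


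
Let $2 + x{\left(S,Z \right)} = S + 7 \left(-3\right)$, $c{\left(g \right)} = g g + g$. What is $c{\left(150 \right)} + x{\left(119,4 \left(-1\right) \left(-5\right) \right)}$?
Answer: $22746$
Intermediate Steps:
$c{\left(g \right)} = g + g^{2}$ ($c{\left(g \right)} = g^{2} + g = g + g^{2}$)
$x{\left(S,Z \right)} = -23 + S$ ($x{\left(S,Z \right)} = -2 + \left(S + 7 \left(-3\right)\right) = -2 + \left(S - 21\right) = -2 + \left(-21 + S\right) = -23 + S$)
$c{\left(150 \right)} + x{\left(119,4 \left(-1\right) \left(-5\right) \right)} = 150 \left(1 + 150\right) + \left(-23 + 119\right) = 150 \cdot 151 + 96 = 22650 + 96 = 22746$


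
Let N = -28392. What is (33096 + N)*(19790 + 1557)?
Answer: 100416288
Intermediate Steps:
(33096 + N)*(19790 + 1557) = (33096 - 28392)*(19790 + 1557) = 4704*21347 = 100416288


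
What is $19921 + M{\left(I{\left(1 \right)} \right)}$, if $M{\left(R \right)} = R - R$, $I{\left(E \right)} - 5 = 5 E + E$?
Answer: $19921$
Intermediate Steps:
$I{\left(E \right)} = 5 + 6 E$ ($I{\left(E \right)} = 5 + \left(5 E + E\right) = 5 + 6 E$)
$M{\left(R \right)} = 0$
$19921 + M{\left(I{\left(1 \right)} \right)} = 19921 + 0 = 19921$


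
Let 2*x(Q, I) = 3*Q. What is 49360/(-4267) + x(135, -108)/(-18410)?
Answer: -363832667/31422188 ≈ -11.579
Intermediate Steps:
x(Q, I) = 3*Q/2 (x(Q, I) = (3*Q)/2 = 3*Q/2)
49360/(-4267) + x(135, -108)/(-18410) = 49360/(-4267) + ((3/2)*135)/(-18410) = 49360*(-1/4267) + (405/2)*(-1/18410) = -49360/4267 - 81/7364 = -363832667/31422188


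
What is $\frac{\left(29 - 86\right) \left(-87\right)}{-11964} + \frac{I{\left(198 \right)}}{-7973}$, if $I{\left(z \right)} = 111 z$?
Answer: $- \frac{100827633}{31796324} \approx -3.171$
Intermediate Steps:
$\frac{\left(29 - 86\right) \left(-87\right)}{-11964} + \frac{I{\left(198 \right)}}{-7973} = \frac{\left(29 - 86\right) \left(-87\right)}{-11964} + \frac{111 \cdot 198}{-7973} = \left(-57\right) \left(-87\right) \left(- \frac{1}{11964}\right) + 21978 \left(- \frac{1}{7973}\right) = 4959 \left(- \frac{1}{11964}\right) - \frac{21978}{7973} = - \frac{1653}{3988} - \frac{21978}{7973} = - \frac{100827633}{31796324}$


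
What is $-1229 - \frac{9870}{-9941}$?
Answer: $- \frac{12207619}{9941} \approx -1228.0$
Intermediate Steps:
$-1229 - \frac{9870}{-9941} = -1229 - - \frac{9870}{9941} = -1229 + \frac{9870}{9941} = - \frac{12207619}{9941}$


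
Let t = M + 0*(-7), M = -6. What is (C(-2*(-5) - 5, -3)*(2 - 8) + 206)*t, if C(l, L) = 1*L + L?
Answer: -1452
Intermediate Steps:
C(l, L) = 2*L (C(l, L) = L + L = 2*L)
t = -6 (t = -6 + 0*(-7) = -6 + 0 = -6)
(C(-2*(-5) - 5, -3)*(2 - 8) + 206)*t = ((2*(-3))*(2 - 8) + 206)*(-6) = (-6*(-6) + 206)*(-6) = (36 + 206)*(-6) = 242*(-6) = -1452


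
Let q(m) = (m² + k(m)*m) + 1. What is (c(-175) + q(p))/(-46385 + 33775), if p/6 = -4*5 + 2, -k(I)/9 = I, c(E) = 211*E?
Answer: 65118/6305 ≈ 10.328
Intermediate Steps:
k(I) = -9*I
p = -108 (p = 6*(-4*5 + 2) = 6*(-20 + 2) = 6*(-18) = -108)
q(m) = 1 - 8*m² (q(m) = (m² + (-9*m)*m) + 1 = (m² - 9*m²) + 1 = -8*m² + 1 = 1 - 8*m²)
(c(-175) + q(p))/(-46385 + 33775) = (211*(-175) + (1 - 8*(-108)²))/(-46385 + 33775) = (-36925 + (1 - 8*11664))/(-12610) = (-36925 + (1 - 93312))*(-1/12610) = (-36925 - 93311)*(-1/12610) = -130236*(-1/12610) = 65118/6305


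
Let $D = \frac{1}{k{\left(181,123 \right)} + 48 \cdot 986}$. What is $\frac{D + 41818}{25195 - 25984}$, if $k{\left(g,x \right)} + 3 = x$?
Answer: $- \frac{1984180465}{37436472} \approx -53.001$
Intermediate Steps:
$k{\left(g,x \right)} = -3 + x$
$D = \frac{1}{47448}$ ($D = \frac{1}{\left(-3 + 123\right) + 48 \cdot 986} = \frac{1}{120 + 47328} = \frac{1}{47448} \approx 2.1076 \cdot 10^{-5}$)
$\frac{D + 41818}{25195 - 25984} = \frac{\frac{1}{47448} + 41818}{25195 - 25984} = \frac{1984180465}{47448 \left(-789\right)} = \frac{1984180465}{47448} \left(- \frac{1}{789}\right) = - \frac{1984180465}{37436472}$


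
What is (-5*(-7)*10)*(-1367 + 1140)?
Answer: -79450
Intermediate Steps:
(-5*(-7)*10)*(-1367 + 1140) = (35*10)*(-227) = 350*(-227) = -79450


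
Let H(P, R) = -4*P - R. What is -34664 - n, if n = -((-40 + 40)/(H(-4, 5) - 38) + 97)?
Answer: -34567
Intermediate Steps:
H(P, R) = -R - 4*P
n = -97 (n = -((-40 + 40)/((-1*5 - 4*(-4)) - 38) + 97) = -(0/((-5 + 16) - 38) + 97) = -(0/(11 - 38) + 97) = -(0/(-27) + 97) = -(0*(-1/27) + 97) = -(0 + 97) = -1*97 = -97)
-34664 - n = -34664 - 1*(-97) = -34664 + 97 = -34567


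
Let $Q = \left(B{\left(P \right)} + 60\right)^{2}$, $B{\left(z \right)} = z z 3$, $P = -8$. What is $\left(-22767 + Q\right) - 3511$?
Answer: $37226$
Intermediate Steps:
$B{\left(z \right)} = 3 z^{2}$ ($B{\left(z \right)} = z^{2} \cdot 3 = 3 z^{2}$)
$Q = 63504$ ($Q = \left(3 \left(-8\right)^{2} + 60\right)^{2} = \left(3 \cdot 64 + 60\right)^{2} = \left(192 + 60\right)^{2} = 252^{2} = 63504$)
$\left(-22767 + Q\right) - 3511 = \left(-22767 + 63504\right) - 3511 = 40737 - 3511 = 37226$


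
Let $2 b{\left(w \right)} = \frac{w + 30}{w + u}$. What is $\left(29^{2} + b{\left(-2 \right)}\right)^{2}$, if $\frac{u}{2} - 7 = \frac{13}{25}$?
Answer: $\frac{18839758564}{26569} \approx 7.0909 \cdot 10^{5}$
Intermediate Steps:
$u = \frac{376}{25}$ ($u = 14 + 2 \cdot \frac{13}{25} = 14 + \frac{26}{25} = \frac{376}{25} \approx 15.04$)
$b{\left(w \right)} = \frac{30 + w}{2 \left(\frac{376}{25} + w\right)}$ ($b{\left(w \right)} = \frac{\left(w + 30\right) \frac{1}{w + \frac{376}{25}}}{2} = \frac{\left(30 + w\right) \frac{1}{\frac{376}{25} + w}}{2} = \frac{\frac{1}{\frac{376}{25} + w} \left(30 + w\right)}{2} = \frac{30 + w}{2 \left(\frac{376}{25} + w\right)}$)
$\left(29^{2} + b{\left(-2 \right)}\right)^{2} = \left(29^{2} + \frac{25 \left(30 - 2\right)}{2 \left(376 + 25 \left(-2\right)\right)}\right)^{2} = \left(841 + \frac{25}{2} \frac{1}{376 - 50} \cdot 28\right)^{2} = \left(841 + \frac{25}{2} \cdot \frac{1}{326} \cdot 28\right)^{2} = \left(841 + \frac{175}{163}\right)^{2} = \left(\frac{137258}{163}\right)^{2} = \frac{18839758564}{26569}$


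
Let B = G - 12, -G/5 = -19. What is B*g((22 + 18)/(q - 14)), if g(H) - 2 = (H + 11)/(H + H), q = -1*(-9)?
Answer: 2407/16 ≈ 150.44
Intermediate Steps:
q = 9
G = 95 (G = -5*(-19) = 95)
g(H) = 2 + (11 + H)/(2*H) (g(H) = 2 + (H + 11)/(H + H) = 2 + (11 + H)/((2*H)) = 2 + (11 + H)*(1/(2*H)) = 2 + (11 + H)/(2*H))
B = 83 (B = 95 - 12 = 83)
B*g((22 + 18)/(q - 14)) = 83*((11 + 5*((22 + 18)/(9 - 14)))/(2*(((22 + 18)/(9 - 14))))) = 83*((11 + 5*(40/(-5)))/(2*((40/(-5))))) = 83*((11 + 5*(40*(-⅕)))/(2*((40*(-⅕))))) = 83*((½)*(11 + 5*(-8))/(-8)) = 83*((½)*(-⅛)*(11 - 40)) = 83*((½)*(-⅛)*(-29)) = 83*(29/16) = 2407/16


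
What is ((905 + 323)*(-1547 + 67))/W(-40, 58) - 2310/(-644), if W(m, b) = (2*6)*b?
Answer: -10435925/4002 ≈ -2607.7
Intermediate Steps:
W(m, b) = 12*b
((905 + 323)*(-1547 + 67))/W(-40, 58) - 2310/(-644) = ((905 + 323)*(-1547 + 67))/((12*58)) - 2310/(-644) = (1228*(-1480))/696 - 2310*(-1/644) = -1817440*1/696 + 165/46 = -227180/87 + 165/46 = -10435925/4002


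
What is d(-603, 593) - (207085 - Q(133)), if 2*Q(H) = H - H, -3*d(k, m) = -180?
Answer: -207025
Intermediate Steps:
d(k, m) = 60 (d(k, m) = -⅓*(-180) = 60)
Q(H) = 0 (Q(H) = (H - H)/2 = (½)*0 = 0)
d(-603, 593) - (207085 - Q(133)) = 60 - (207085 - 1*0) = 60 - (207085 + 0) = 60 - 1*207085 = 60 - 207085 = -207025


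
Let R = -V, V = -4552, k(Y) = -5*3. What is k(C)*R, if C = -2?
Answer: -68280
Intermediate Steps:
k(Y) = -15
R = 4552 (R = -1*(-4552) = 4552)
k(C)*R = -15*4552 = -68280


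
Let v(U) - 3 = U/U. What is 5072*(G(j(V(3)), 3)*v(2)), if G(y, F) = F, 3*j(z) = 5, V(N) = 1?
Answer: 60864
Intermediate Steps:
j(z) = 5/3 (j(z) = (1/3)*5 = 5/3)
v(U) = 4 (v(U) = 3 + U/U = 3 + 1 = 4)
5072*(G(j(V(3)), 3)*v(2)) = 5072*(3*4) = 5072*12 = 60864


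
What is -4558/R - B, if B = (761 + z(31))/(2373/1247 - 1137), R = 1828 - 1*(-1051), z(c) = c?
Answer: -200462474/226395923 ≈ -0.88545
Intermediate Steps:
R = 2879 (R = 1828 + 1051 = 2879)
B = -54868/78637 (B = (761 + 31)/(2373/1247 - 1137) = 792/(2373*(1/1247) - 1137) = 792/(2373/1247 - 1137) = 792/(-1415466/1247) = 792*(-1247/1415466) = -54868/78637 ≈ -0.69774)
-4558/R - B = -4558/2879 - 1*(-54868/78637) = -4558*1/2879 + 54868/78637 = -4558/2879 + 54868/78637 = -200462474/226395923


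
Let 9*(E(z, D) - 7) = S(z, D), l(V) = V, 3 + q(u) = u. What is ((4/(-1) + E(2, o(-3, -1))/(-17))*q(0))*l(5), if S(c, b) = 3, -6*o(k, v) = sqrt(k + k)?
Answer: 1130/17 ≈ 66.471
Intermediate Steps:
q(u) = -3 + u
o(k, v) = -sqrt(2)*sqrt(k)/6 (o(k, v) = -sqrt(k + k)/6 = -sqrt(2)*sqrt(k)/6)
E(z, D) = 22/3 (E(z, D) = 7 + (1/9)*3 = 7 + 1/3 = 22/3)
((4/(-1) + E(2, o(-3, -1))/(-17))*q(0))*l(5) = ((4/(-1) + (22/3)/(-17))*(-3 + 0))*5 = ((4*(-1) + (22/3)*(-1/17))*(-3))*5 = ((-4 - 22/51)*(-3))*5 = -226/51*(-3)*5 = (226/17)*5 = 1130/17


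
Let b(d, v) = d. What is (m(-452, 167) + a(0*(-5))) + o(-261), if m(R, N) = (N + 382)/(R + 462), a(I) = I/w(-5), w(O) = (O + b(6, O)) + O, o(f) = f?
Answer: -2061/10 ≈ -206.10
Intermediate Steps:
w(O) = 6 + 2*O (w(O) = (O + 6) + O = (6 + O) + O = 6 + 2*O)
a(I) = -I/4 (a(I) = I/(6 + 2*(-5)) = I/(6 - 10) = I/(-4) = I*(-¼) = -I/4)
m(R, N) = (382 + N)/(462 + R)
(m(-452, 167) + a(0*(-5))) + o(-261) = ((382 + 167)/(462 - 452) - 0*(-5)) - 261 = (549/10 - ¼*0) - 261 = ((⅒)*549 + 0) - 261 = (549/10 + 0) - 261 = 549/10 - 261 = -2061/10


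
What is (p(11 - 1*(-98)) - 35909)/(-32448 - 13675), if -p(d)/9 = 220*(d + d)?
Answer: 467549/46123 ≈ 10.137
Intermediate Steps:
p(d) = -3960*d (p(d) = -1980*(d + d) = -1980*2*d = -3960*d)
(p(11 - 1*(-98)) - 35909)/(-32448 - 13675) = (-3960*(11 - 1*(-98)) - 35909)/(-32448 - 13675) = (-3960*(11 + 98) - 35909)/(-46123) = (-3960*109 - 35909)*(-1/46123) = (-431640 - 35909)*(-1/46123) = -467549*(-1/46123) = 467549/46123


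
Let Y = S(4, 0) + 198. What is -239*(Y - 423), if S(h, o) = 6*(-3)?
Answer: 58077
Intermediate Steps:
S(h, o) = -18
Y = 180 (Y = -18 + 198 = 180)
-239*(Y - 423) = -239*(180 - 423) = -239*(-243) = 58077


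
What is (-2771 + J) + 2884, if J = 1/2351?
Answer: 265664/2351 ≈ 113.00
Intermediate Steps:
J = 1/2351 ≈ 0.00042535
(-2771 + J) + 2884 = (-2771 + 1/2351) + 2884 = -6514620/2351 + 2884 = 265664/2351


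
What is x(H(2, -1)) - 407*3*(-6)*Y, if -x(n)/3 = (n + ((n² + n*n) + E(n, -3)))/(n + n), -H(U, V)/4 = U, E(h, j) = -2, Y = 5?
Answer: 293217/8 ≈ 36652.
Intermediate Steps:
H(U, V) = -4*U
x(n) = -3*(-2 + n + 2*n²)/(2*n) (x(n) = -3*(n + ((n² + n*n) - 2))/(n + n) = -3*(n + ((n² + n²) - 2))/(2*n) = -3*(n + (2*n² - 2))*1/(2*n) = -3*(n + (-2 + 2*n²))*1/(2*n) = -3*(-2 + n + 2*n²)*1/(2*n) = -3*(-2 + n + 2*n²)/(2*n))
x(H(2, -1)) - 407*3*(-6)*Y = (-3/2 - (-12)*2 + 3/((-4*2))) - 407*3*(-6)*5 = (-3/2 - 3*(-8) + 3/(-8)) - (-7326)*5 = (-3/2 + 24 + 3*(-⅛)) - 407*(-90) = (-3/2 + 24 - 3/8) + 36630 = 177/8 + 36630 = 293217/8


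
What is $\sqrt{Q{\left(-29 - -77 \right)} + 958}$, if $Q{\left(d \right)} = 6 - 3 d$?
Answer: $2 \sqrt{205} \approx 28.636$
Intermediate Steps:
$\sqrt{Q{\left(-29 - -77 \right)} + 958} = \sqrt{\left(6 - 3 \left(-29 - -77\right)\right) + 958} = \sqrt{\left(6 - 3 \left(-29 + 77\right)\right) + 958} = \sqrt{\left(6 - 144\right) + 958} = \sqrt{-138 + 958} = \sqrt{820} = 2 \sqrt{205}$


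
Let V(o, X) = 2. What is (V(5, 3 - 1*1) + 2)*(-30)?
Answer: -120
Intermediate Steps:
(V(5, 3 - 1*1) + 2)*(-30) = (2 + 2)*(-30) = 4*(-30) = -120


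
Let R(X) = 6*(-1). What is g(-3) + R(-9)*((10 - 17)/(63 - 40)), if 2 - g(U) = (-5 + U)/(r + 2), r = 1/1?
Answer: 448/69 ≈ 6.4928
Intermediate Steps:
R(X) = -6
r = 1
g(U) = 11/3 - U/3 (g(U) = 2 - (-5 + U)/(1 + 2) = 2 - (-5 + U)/3 = 2 - (-5/3 + U/3) = 2 + (5/3 - U/3) = 11/3 - U/3)
g(-3) + R(-9)*((10 - 17)/(63 - 40)) = (11/3 - 1/3*(-3)) - 6*(10 - 17)/(63 - 40) = (11/3 + 1) - (-42)/23 = 14/3 - (-42)/23 = 14/3 - 6*(-7/23) = 14/3 + 42/23 = 448/69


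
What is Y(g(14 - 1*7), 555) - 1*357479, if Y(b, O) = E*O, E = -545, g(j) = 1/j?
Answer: -659954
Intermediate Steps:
Y(b, O) = -545*O
Y(g(14 - 1*7), 555) - 1*357479 = -545*555 - 1*357479 = -302475 - 357479 = -659954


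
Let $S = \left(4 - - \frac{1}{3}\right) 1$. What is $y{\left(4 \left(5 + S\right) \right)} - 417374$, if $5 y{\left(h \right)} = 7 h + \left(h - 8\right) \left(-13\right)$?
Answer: $-417398$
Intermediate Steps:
$S = \frac{13}{3}$ ($S = \left(4 - \left(-1\right) \frac{1}{3}\right) 1 = \left(4 - - \frac{1}{3}\right) 1 = \left(4 + \frac{1}{3}\right) 1 = \frac{13}{3} \cdot 1 = \frac{13}{3} \approx 4.3333$)
$y{\left(h \right)} = \frac{104}{5} - \frac{6 h}{5}$ ($y{\left(h \right)} = \frac{7 h + \left(h - 8\right) \left(-13\right)}{5} = \frac{7 h + \left(-8 + h\right) \left(-13\right)}{5} = \frac{7 h - \left(-104 + 13 h\right)}{5} = \frac{104 - 6 h}{5} = \frac{104}{5} - \frac{6 h}{5}$)
$y{\left(4 \left(5 + S\right) \right)} - 417374 = \left(\frac{104}{5} - \frac{6 \cdot 4 \left(5 + \frac{13}{3}\right)}{5}\right) - 417374 = \left(\frac{104}{5} - \frac{6 \cdot 4 \cdot \frac{28}{3}}{5}\right) - 417374 = \left(\frac{104}{5} - \frac{224}{5}\right) - 417374 = -24 - 417374 = -417398$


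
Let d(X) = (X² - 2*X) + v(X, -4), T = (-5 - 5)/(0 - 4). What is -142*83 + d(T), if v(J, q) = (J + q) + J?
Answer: -47135/4 ≈ -11784.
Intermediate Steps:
v(J, q) = q + 2*J
T = 5/2 (T = -10/(-4) = -10*(-¼) = 5/2 ≈ 2.5000)
d(X) = -4 + X² (d(X) = (X² - 2*X) + (-4 + 2*X) = -4 + X²)
-142*83 + d(T) = -142*83 + (-4 + (5/2)²) = -11786 + (-4 + 25/4) = -11786 + 9/4 = -47135/4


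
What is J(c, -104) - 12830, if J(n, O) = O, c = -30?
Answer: -12934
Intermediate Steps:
J(c, -104) - 12830 = -104 - 12830 = -12934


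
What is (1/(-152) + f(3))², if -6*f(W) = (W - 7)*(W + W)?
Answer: 368449/23104 ≈ 15.947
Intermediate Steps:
f(W) = -W*(-7 + W)/3 (f(W) = -(W - 7)*(W + W)/6 = -(-7 + W)*2*W/6 = -W*(-7 + W)/3)
(1/(-152) + f(3))² = (1/(-152) + (⅓)*3*(7 - 1*3))² = (-1/152 + (⅓)*3*(7 - 3))² = (-1/152 + (⅓)*3*4)² = (-1/152 + 4)² = (607/152)² = 368449/23104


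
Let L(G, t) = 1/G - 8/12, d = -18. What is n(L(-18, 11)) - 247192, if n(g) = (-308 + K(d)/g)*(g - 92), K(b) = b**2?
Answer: -20713322/117 ≈ -1.7704e+5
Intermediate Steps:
L(G, t) = -2/3 + 1/G (L(G, t) = 1/G - 8*1/12 = 1/G - 2/3 = -2/3 + 1/G)
n(g) = (-308 + 324/g)*(-92 + g) (n(g) = (-308 + (-18)**2/g)*(g - 92) = (-308 + 324/g)*(-92 + g))
n(L(-18, 11)) - 247192 = (28660 - 29808/(-2/3 + 1/(-18)) - 308*(-2/3 + 1/(-18))) - 247192 = (28660 - 29808/(-2/3 - 1/18) - 308*(-2/3 - 1/18)) - 247192 = (28660 - 29808/(-13/18) - 308*(-13/18)) - 247192 = (28660 - 29808*(-18/13) + 2002/9) - 247192 = (28660 + 536544/13 + 2002/9) - 247192 = 8208142/117 - 247192 = -20713322/117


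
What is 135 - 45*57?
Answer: -2430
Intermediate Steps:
135 - 45*57 = 135 - 2565 = -2430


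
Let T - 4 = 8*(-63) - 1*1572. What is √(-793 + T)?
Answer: I*√2865 ≈ 53.526*I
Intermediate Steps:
T = -2072 (T = 4 + (8*(-63) - 1*1572) = 4 + (-504 - 1572) = 4 - 2076 = -2072)
√(-793 + T) = √(-793 - 2072) = √(-2865) = I*√2865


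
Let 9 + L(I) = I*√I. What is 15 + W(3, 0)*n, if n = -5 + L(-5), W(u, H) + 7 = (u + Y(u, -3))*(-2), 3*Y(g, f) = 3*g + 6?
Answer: 337 + 115*I*√5 ≈ 337.0 + 257.15*I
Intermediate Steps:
L(I) = -9 + I^(3/2) (L(I) = -9 + I*√I = -9 + I^(3/2))
Y(g, f) = 2 + g (Y(g, f) = (3*g + 6)/3 = (6 + 3*g)/3 = 2 + g)
W(u, H) = -11 - 4*u (W(u, H) = -7 + (u + (2 + u))*(-2) = -7 + (2 + 2*u)*(-2) = -7 + (-4 - 4*u) = -11 - 4*u)
n = -14 - 5*I*√5 (n = -5 + (-9 + (-5)^(3/2)) = -5 + (-9 - 5*I*√5) = -14 - 5*I*√5 ≈ -14.0 - 11.18*I)
15 + W(3, 0)*n = 15 + (-11 - 4*3)*(-14 - 5*I*√5) = 15 + (-11 - 12)*(-14 - 5*I*√5) = 15 - 23*(-14 - 5*I*√5) = 15 + (322 + 115*I*√5) = 337 + 115*I*√5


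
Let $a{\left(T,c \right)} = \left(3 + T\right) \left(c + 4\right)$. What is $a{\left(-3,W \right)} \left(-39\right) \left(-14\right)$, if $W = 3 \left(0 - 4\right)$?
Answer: $0$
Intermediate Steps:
$W = -12$ ($W = 3 \left(-4\right) = -12$)
$a{\left(T,c \right)} = \left(3 + T\right) \left(4 + c\right)$
$a{\left(-3,W \right)} \left(-39\right) \left(-14\right) = \left(12 + 3 \left(-12\right) + 4 \left(-3\right) - -36\right) \left(-39\right) \left(-14\right) = \left(12 - 36 - 12 + 36\right) \left(-39\right) \left(-14\right) = 0 \left(-39\right) \left(-14\right) = 0 \left(-14\right) = 0$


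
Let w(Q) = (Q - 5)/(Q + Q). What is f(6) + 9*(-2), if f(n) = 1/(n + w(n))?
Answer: -1302/73 ≈ -17.836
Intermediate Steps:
w(Q) = (-5 + Q)/(2*Q) (w(Q) = (-5 + Q)/((2*Q)) = (-5 + Q)*(1/(2*Q)) = (-5 + Q)/(2*Q))
f(n) = 1/(n + (-5 + n)/(2*n))
f(6) + 9*(-2) = 2*6/(-5 + 6 + 2*6**2) + 9*(-2) = 2*6/(-5 + 6 + 2*36) - 18 = 2*6/(-5 + 6 + 72) - 18 = 2*6/73 - 18 = 2*6*(1/73) - 18 = 12/73 - 18 = -1302/73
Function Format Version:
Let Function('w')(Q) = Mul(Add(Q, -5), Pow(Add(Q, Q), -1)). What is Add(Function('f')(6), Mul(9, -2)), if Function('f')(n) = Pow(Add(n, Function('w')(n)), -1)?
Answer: Rational(-1302, 73) ≈ -17.836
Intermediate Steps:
Function('w')(Q) = Mul(Rational(1, 2), Pow(Q, -1), Add(-5, Q)) (Function('w')(Q) = Mul(Add(-5, Q), Pow(Mul(2, Q), -1)) = Mul(Add(-5, Q), Mul(Rational(1, 2), Pow(Q, -1))) = Mul(Rational(1, 2), Pow(Q, -1), Add(-5, Q)))
Function('f')(n) = Pow(Add(n, Mul(Rational(1, 2), Pow(n, -1), Add(-5, n))), -1)
Add(Function('f')(6), Mul(9, -2)) = Add(Mul(2, 6, Pow(Add(-5, 6, Mul(2, Pow(6, 2))), -1)), Mul(9, -2)) = Add(Mul(2, 6, Pow(Add(-5, 6, Mul(2, 36)), -1)), -18) = Add(Mul(2, 6, Pow(Add(-5, 6, 72), -1)), -18) = Add(Mul(2, 6, Pow(73, -1)), -18) = Add(Mul(2, 6, Rational(1, 73)), -18) = Add(Rational(12, 73), -18) = Rational(-1302, 73)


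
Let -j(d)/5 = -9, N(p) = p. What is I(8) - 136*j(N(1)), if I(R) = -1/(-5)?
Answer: -30599/5 ≈ -6119.8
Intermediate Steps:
I(R) = 1/5 (I(R) = -1*(-1/5) = 1/5)
j(d) = 45 (j(d) = -5*(-9) = 45)
I(8) - 136*j(N(1)) = 1/5 - 136*45 = 1/5 - 6120 = -30599/5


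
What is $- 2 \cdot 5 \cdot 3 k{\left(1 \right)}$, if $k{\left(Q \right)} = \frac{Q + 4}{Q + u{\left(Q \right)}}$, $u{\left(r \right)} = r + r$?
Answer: $-50$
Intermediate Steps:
$u{\left(r \right)} = 2 r$
$k{\left(Q \right)} = \frac{4 + Q}{3 Q}$ ($k{\left(Q \right)} = \frac{Q + 4}{Q + 2 Q} = \frac{4 + Q}{3 Q}$)
$- 2 \cdot 5 \cdot 3 k{\left(1 \right)} = - 2 \cdot 5 \cdot 3 \frac{4 + 1}{3 \cdot 1} = \left(-2\right) 15 \cdot \frac{1}{3} \cdot 1 \cdot 5 = \left(-30\right) \frac{5}{3} = -50$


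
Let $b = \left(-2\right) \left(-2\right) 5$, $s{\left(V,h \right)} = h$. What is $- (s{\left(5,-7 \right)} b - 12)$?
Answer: $152$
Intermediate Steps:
$b = 20$ ($b = 4 \cdot 5 = 20$)
$- (s{\left(5,-7 \right)} b - 12) = - (\left(-7\right) 20 - 12) = - (-140 - 12) = \left(-1\right) \left(-152\right) = 152$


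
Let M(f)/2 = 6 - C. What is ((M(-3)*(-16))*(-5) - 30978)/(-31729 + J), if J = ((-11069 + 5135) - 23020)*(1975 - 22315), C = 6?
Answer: -30978/588892631 ≈ -5.2604e-5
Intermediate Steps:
M(f) = 0 (M(f) = 2*(6 - 1*6) = 2*(6 - 6) = 2*0 = 0)
J = 588924360 (J = (-5934 - 23020)*(-20340) = -28954*(-20340) = 588924360)
((M(-3)*(-16))*(-5) - 30978)/(-31729 + J) = ((0*(-16))*(-5) - 30978)/(-31729 + 588924360) = (0*(-5) - 30978)/588892631 = (0 - 30978)*(1/588892631) = -30978*1/588892631 = -30978/588892631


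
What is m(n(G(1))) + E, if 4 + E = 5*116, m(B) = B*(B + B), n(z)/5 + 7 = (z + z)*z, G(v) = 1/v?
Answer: 1826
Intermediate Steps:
n(z) = -35 + 10*z**2 (n(z) = -35 + 5*((z + z)*z) = -35 + 5*((2*z)*z) = -35 + 5*(2*z**2) = -35 + 10*z**2)
m(B) = 2*B**2 (m(B) = B*(2*B) = 2*B**2)
E = 576 (E = -4 + 5*116 = -4 + 580 = 576)
m(n(G(1))) + E = 2*(-35 + 10*(1/1)**2)**2 + 576 = 2*(-35 + 10*1**2)**2 + 576 = 2*(-35 + 10*1)**2 + 576 = 2*(-35 + 10)**2 + 576 = 2*(-25)**2 + 576 = 2*625 + 576 = 1250 + 576 = 1826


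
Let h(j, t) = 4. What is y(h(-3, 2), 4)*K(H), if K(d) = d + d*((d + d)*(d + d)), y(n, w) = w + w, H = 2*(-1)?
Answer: -272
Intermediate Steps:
H = -2
y(n, w) = 2*w
K(d) = d + 4*d³ (K(d) = d + d*((2*d)*(2*d)) = d + d*(4*d²) = d + 4*d³)
y(h(-3, 2), 4)*K(H) = (2*4)*(-2 + 4*(-2)³) = 8*(-2 + 4*(-8)) = 8*(-2 - 32) = 8*(-34) = -272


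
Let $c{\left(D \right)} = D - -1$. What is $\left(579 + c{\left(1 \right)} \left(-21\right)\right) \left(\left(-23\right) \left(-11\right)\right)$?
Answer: $135861$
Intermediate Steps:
$c{\left(D \right)} = 1 + D$ ($c{\left(D \right)} = D + 1 = 1 + D$)
$\left(579 + c{\left(1 \right)} \left(-21\right)\right) \left(\left(-23\right) \left(-11\right)\right) = \left(579 + \left(1 + 1\right) \left(-21\right)\right) \left(\left(-23\right) \left(-11\right)\right) = \left(579 + 2 \left(-21\right)\right) 253 = \left(579 - 42\right) 253 = 537 \cdot 253 = 135861$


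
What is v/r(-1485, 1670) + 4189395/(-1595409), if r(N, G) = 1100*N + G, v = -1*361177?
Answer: -2086718468819/867812089490 ≈ -2.4046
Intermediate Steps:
v = -361177
r(N, G) = G + 1100*N
v/r(-1485, 1670) + 4189395/(-1595409) = -361177/(1670 + 1100*(-1485)) + 4189395/(-1595409) = -361177/(1670 - 1633500) + 4189395*(-1/1595409) = -361177/(-1631830) - 1396465/531803 = -361177*(-1/1631830) - 1396465/531803 = 361177/1631830 - 1396465/531803 = -2086718468819/867812089490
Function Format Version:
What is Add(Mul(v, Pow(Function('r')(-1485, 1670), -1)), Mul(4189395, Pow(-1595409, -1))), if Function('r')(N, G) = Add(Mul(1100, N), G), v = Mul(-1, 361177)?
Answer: Rational(-2086718468819, 867812089490) ≈ -2.4046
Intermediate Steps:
v = -361177
Function('r')(N, G) = Add(G, Mul(1100, N))
Add(Mul(v, Pow(Function('r')(-1485, 1670), -1)), Mul(4189395, Pow(-1595409, -1))) = Add(Mul(-361177, Pow(Add(1670, Mul(1100, -1485)), -1)), Mul(4189395, Pow(-1595409, -1))) = Add(Mul(-361177, Pow(Add(1670, -1633500), -1)), Mul(4189395, Rational(-1, 1595409))) = Add(Mul(-361177, Pow(-1631830, -1)), Rational(-1396465, 531803)) = Add(Mul(-361177, Rational(-1, 1631830)), Rational(-1396465, 531803)) = Add(Rational(361177, 1631830), Rational(-1396465, 531803)) = Rational(-2086718468819, 867812089490)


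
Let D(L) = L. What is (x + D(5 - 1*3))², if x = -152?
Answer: 22500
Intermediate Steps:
(x + D(5 - 1*3))² = (-152 + (5 - 1*3))² = (-152 + (5 - 3))² = (-152 + 2)² = (-150)² = 22500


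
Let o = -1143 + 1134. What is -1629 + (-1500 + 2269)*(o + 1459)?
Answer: 1113421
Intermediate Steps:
o = -9
-1629 + (-1500 + 2269)*(o + 1459) = -1629 + (-1500 + 2269)*(-9 + 1459) = -1629 + 769*1450 = -1629 + 1115050 = 1113421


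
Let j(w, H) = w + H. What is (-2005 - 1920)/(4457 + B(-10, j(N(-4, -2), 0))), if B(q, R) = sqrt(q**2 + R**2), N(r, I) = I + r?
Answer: -17493725/19864713 + 7850*sqrt(34)/19864713 ≈ -0.87834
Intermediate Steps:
j(w, H) = H + w
B(q, R) = sqrt(R**2 + q**2)
(-2005 - 1920)/(4457 + B(-10, j(N(-4, -2), 0))) = (-2005 - 1920)/(4457 + sqrt((0 + (-2 - 4))**2 + (-10)**2)) = -3925/(4457 + sqrt((0 - 6)**2 + 100)) = -3925/(4457 + sqrt((-6)**2 + 100)) = -3925/(4457 + sqrt(36 + 100)) = -3925/(4457 + sqrt(136)) = -3925/(4457 + 2*sqrt(34))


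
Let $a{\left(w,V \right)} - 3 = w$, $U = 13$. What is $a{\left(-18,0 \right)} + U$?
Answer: $-2$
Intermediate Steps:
$a{\left(w,V \right)} = 3 + w$
$a{\left(-18,0 \right)} + U = \left(3 - 18\right) + 13 = -15 + 13 = -2$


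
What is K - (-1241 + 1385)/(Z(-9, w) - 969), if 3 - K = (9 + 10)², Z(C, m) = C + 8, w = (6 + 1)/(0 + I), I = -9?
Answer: -173558/485 ≈ -357.85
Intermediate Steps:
w = -7/9 (w = (6 + 1)/(0 - 9) = 7/(-9) = 7*(-⅑) = -7/9 ≈ -0.77778)
Z(C, m) = 8 + C
K = -358 (K = 3 - (9 + 10)² = 3 - 1*19² = 3 - 1*361 = 3 - 361 = -358)
K - (-1241 + 1385)/(Z(-9, w) - 969) = -358 - (-1241 + 1385)/((8 - 9) - 969) = -358 - 144/(-1 - 969) = -358 - 144/(-970) = -358 - 144*(-1)/970 = -358 - 1*(-72/485) = -358 + 72/485 = -173558/485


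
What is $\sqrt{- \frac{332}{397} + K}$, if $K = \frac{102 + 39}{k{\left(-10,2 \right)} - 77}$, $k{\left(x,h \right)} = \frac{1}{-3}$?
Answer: $\frac{i \sqrt{5640333830}}{46052} \approx 1.6308 i$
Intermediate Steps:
$k{\left(x,h \right)} = - \frac{1}{3}$
$K = - \frac{423}{232}$ ($K = \frac{102 + 39}{- \frac{1}{3} - 77} = \frac{141}{- \frac{232}{3}} = 141 \left(- \frac{3}{232}\right) = - \frac{423}{232} \approx -1.8233$)
$\sqrt{- \frac{332}{397} + K} = \sqrt{- \frac{332}{397} - \frac{423}{232}} = \sqrt{- \frac{244955}{92104}} = \frac{i \sqrt{5640333830}}{46052}$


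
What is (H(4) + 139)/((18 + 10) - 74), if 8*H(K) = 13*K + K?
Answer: -73/23 ≈ -3.1739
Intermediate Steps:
H(K) = 7*K/4 (H(K) = (13*K + K)/8 = (14*K)/8 = 7*K/4)
(H(4) + 139)/((18 + 10) - 74) = ((7/4)*4 + 139)/((18 + 10) - 74) = (7 + 139)/(28 - 74) = 146/(-46) = 146*(-1/46) = -73/23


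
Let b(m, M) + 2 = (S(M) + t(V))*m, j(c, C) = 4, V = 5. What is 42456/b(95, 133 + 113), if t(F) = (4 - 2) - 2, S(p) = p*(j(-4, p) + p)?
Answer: 21228/2921249 ≈ 0.0072668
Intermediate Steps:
S(p) = p*(4 + p)
t(F) = 0 (t(F) = 2 - 2 = 0)
b(m, M) = -2 + M*m*(4 + M) (b(m, M) = -2 + (M*(4 + M) + 0)*m = -2 + (M*(4 + M))*m = -2 + M*m*(4 + M))
42456/b(95, 133 + 113) = 42456/(-2 + (133 + 113)*95*(4 + (133 + 113))) = 42456/(-2 + 246*95*(4 + 246)) = 42456/(-2 + 246*95*250) = 42456/(-2 + 5842500) = 42456/5842498 = 42456*(1/5842498) = 21228/2921249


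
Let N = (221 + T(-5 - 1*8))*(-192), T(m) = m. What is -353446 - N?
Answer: -313510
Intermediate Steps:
N = -39936 (N = (221 + (-5 - 1*8))*(-192) = (221 + (-5 - 8))*(-192) = (221 - 13)*(-192) = 208*(-192) = -39936)
-353446 - N = -353446 - 1*(-39936) = -353446 + 39936 = -313510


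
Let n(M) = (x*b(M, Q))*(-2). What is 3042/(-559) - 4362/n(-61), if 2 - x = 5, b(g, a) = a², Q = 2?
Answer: -32197/172 ≈ -187.19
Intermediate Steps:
x = -3 (x = 2 - 1*5 = 2 - 5 = -3)
n(M) = 24 (n(M) = -3*2²*(-2) = -3*4*(-2) = -12*(-2) = 24)
3042/(-559) - 4362/n(-61) = 3042/(-559) - 4362/24 = 3042*(-1/559) - 4362*1/24 = -234/43 - 727/4 = -32197/172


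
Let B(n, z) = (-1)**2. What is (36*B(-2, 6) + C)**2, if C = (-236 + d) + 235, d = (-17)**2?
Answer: 104976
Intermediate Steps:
d = 289
B(n, z) = 1
C = 288 (C = (-236 + 289) + 235 = 53 + 235 = 288)
(36*B(-2, 6) + C)**2 = (36*1 + 288)**2 = (36 + 288)**2 = 324**2 = 104976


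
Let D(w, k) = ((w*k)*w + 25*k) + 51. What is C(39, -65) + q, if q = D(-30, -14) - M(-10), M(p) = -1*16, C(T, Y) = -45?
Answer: -12928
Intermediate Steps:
D(w, k) = 51 + 25*k + k*w² (D(w, k) = ((k*w)*w + 25*k) + 51 = (k*w² + 25*k) + 51 = (25*k + k*w²) + 51 = 51 + 25*k + k*w²)
M(p) = -16
q = -12883 (q = (51 + 25*(-14) - 14*(-30)²) - 1*(-16) = (51 - 350 - 14*900) + 16 = (51 - 350 - 12600) + 16 = -12899 + 16 = -12883)
C(39, -65) + q = -45 - 12883 = -12928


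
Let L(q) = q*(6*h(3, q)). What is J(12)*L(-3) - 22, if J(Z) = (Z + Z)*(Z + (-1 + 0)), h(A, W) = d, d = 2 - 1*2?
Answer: -22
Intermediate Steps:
d = 0 (d = 2 - 2 = 0)
h(A, W) = 0
J(Z) = 2*Z*(-1 + Z) (J(Z) = (2*Z)*(Z - 1) = (2*Z)*(-1 + Z) = 2*Z*(-1 + Z))
L(q) = 0 (L(q) = q*(6*0) = q*0 = 0)
J(12)*L(-3) - 22 = (2*12*(-1 + 12))*0 - 22 = (2*12*11)*0 - 22 = 264*0 - 22 = 0 - 22 = -22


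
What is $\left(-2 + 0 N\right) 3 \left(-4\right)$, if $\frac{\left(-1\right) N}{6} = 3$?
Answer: $24$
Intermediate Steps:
$N = -18$ ($N = \left(-6\right) 3 = -18$)
$\left(-2 + 0 N\right) 3 \left(-4\right) = \left(-2 + 0 \left(-18\right)\right) 3 \left(-4\right) = \left(-2 + 0\right) 3 \left(-4\right) = \left(-2\right) 3 \left(-4\right) = \left(-6\right) \left(-4\right) = 24$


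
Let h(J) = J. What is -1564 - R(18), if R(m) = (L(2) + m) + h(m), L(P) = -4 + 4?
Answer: -1600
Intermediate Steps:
L(P) = 0
R(m) = 2*m (R(m) = (0 + m) + m = m + m = 2*m)
-1564 - R(18) = -1564 - 2*18 = -1564 - 1*36 = -1564 - 36 = -1600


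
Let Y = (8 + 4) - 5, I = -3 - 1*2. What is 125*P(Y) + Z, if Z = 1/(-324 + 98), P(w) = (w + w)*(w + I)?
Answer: 790999/226 ≈ 3500.0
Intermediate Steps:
I = -5 (I = -3 - 2 = -5)
Y = 7 (Y = 12 - 5 = 7)
P(w) = 2*w*(-5 + w) (P(w) = (w + w)*(w - 5) = (2*w)*(-5 + w) = 2*w*(-5 + w))
Z = -1/226 (Z = 1/(-226) = -1/226 ≈ -0.0044248)
125*P(Y) + Z = 125*(2*7*(-5 + 7)) - 1/226 = 125*(2*7*2) - 1/226 = 125*28 - 1/226 = 3500 - 1/226 = 790999/226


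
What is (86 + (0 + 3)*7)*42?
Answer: 4494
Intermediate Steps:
(86 + (0 + 3)*7)*42 = (86 + 3*7)*42 = (86 + 21)*42 = 107*42 = 4494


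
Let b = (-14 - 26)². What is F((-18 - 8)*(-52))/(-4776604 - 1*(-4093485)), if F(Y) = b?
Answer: -1600/683119 ≈ -0.0023422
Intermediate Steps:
b = 1600 (b = (-40)² = 1600)
F(Y) = 1600
F((-18 - 8)*(-52))/(-4776604 - 1*(-4093485)) = 1600/(-4776604 - 1*(-4093485)) = 1600/(-4776604 + 4093485) = 1600/(-683119) = 1600*(-1/683119) = -1600/683119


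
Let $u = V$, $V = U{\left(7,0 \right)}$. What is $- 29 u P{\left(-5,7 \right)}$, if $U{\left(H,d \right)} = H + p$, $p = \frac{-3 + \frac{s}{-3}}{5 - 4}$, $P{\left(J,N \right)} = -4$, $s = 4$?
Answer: $\frac{928}{3} \approx 309.33$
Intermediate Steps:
$p = - \frac{13}{3}$ ($p = \frac{-3 + \frac{4}{-3}}{5 - 4} = \frac{-3 + 4 \left(- \frac{1}{3}\right)}{1} = \left(-3 - \frac{4}{3}\right) 1 = \left(- \frac{13}{3}\right) 1 = - \frac{13}{3} \approx -4.3333$)
$U{\left(H,d \right)} = - \frac{13}{3} + H$ ($U{\left(H,d \right)} = H - \frac{13}{3} = - \frac{13}{3} + H$)
$V = \frac{8}{3}$ ($V = - \frac{13}{3} + 7 = \frac{8}{3} \approx 2.6667$)
$u = \frac{8}{3} \approx 2.6667$
$- 29 u P{\left(-5,7 \right)} = \left(-29\right) \frac{8}{3} \left(-4\right) = \left(- \frac{232}{3}\right) \left(-4\right) = \frac{928}{3}$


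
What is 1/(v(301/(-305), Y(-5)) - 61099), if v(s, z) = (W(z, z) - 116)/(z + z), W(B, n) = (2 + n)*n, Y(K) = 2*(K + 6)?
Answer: -1/61126 ≈ -1.6360e-5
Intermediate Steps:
Y(K) = 12 + 2*K (Y(K) = 2*(6 + K) = 12 + 2*K)
W(B, n) = n*(2 + n)
v(s, z) = (-116 + z*(2 + z))/(2*z) (v(s, z) = (z*(2 + z) - 116)/(z + z) = (-116 + z*(2 + z))/((2*z)) = (-116 + z*(2 + z))*(1/(2*z)) = (-116 + z*(2 + z))/(2*z))
1/(v(301/(-305), Y(-5)) - 61099) = 1/((1 + (12 + 2*(-5))/2 - 58/(12 + 2*(-5))) - 61099) = 1/((1 + (12 - 10)/2 - 58/(12 - 10)) - 61099) = 1/((1 + (½)*2 - 58/2) - 61099) = 1/((1 + 1 - 58*½) - 61099) = 1/((1 + 1 - 29) - 61099) = 1/(-27 - 61099) = 1/(-61126) = -1/61126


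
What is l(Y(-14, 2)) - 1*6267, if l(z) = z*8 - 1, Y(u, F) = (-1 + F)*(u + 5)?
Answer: -6340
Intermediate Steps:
Y(u, F) = (-1 + F)*(5 + u)
l(z) = -1 + 8*z (l(z) = 8*z - 1 = -1 + 8*z)
l(Y(-14, 2)) - 1*6267 = (-1 + 8*(-5 - 1*(-14) + 5*2 + 2*(-14))) - 1*6267 = (-1 + 8*(-5 + 14 + 10 - 28)) - 6267 = (-1 + 8*(-9)) - 6267 = (-1 - 72) - 6267 = -73 - 6267 = -6340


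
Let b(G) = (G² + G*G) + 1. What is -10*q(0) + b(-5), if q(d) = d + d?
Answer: 51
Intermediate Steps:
q(d) = 2*d
b(G) = 1 + 2*G² (b(G) = (G² + G²) + 1 = 2*G² + 1 = 1 + 2*G²)
-10*q(0) + b(-5) = -20*0 + (1 + 2*(-5)²) = -10*0 + (1 + 2*25) = 0 + (1 + 50) = 0 + 51 = 51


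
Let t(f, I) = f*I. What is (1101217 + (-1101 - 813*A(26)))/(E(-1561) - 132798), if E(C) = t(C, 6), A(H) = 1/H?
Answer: -28602203/3696264 ≈ -7.7381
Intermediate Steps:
t(f, I) = I*f
E(C) = 6*C
(1101217 + (-1101 - 813*A(26)))/(E(-1561) - 132798) = (1101217 + (-1101 - 813/26))/(6*(-1561) - 132798) = (1101217 + (-1101 - 813*1/26))/(-9366 - 132798) = (1101217 + (-1101 - 813/26))/(-142164) = (1101217 - 29439/26)*(-1/142164) = (28602203/26)*(-1/142164) = -28602203/3696264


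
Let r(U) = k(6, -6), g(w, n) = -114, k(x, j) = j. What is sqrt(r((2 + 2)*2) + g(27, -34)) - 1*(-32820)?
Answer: 32820 + 2*I*sqrt(30) ≈ 32820.0 + 10.954*I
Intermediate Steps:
r(U) = -6
sqrt(r((2 + 2)*2) + g(27, -34)) - 1*(-32820) = sqrt(-6 - 114) - 1*(-32820) = sqrt(-120) + 32820 = 2*I*sqrt(30) + 32820 = 32820 + 2*I*sqrt(30)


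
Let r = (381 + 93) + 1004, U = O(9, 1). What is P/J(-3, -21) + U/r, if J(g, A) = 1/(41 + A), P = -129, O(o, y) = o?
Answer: -3813231/1478 ≈ -2580.0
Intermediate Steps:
U = 9
r = 1478 (r = 474 + 1004 = 1478)
P/J(-3, -21) + U/r = -129/(1/(41 - 21)) + 9/1478 = -129/(1/20) + 9*(1/1478) = -129/1/20 + 9/1478 = -129*20 + 9/1478 = -2580 + 9/1478 = -3813231/1478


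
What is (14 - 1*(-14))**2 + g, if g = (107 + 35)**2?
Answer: 20948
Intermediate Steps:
g = 20164 (g = 142**2 = 20164)
(14 - 1*(-14))**2 + g = (14 - 1*(-14))**2 + 20164 = (14 + 14)**2 + 20164 = 28**2 + 20164 = 784 + 20164 = 20948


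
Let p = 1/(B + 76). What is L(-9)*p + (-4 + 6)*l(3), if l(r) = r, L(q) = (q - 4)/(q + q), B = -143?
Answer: 7223/1206 ≈ 5.9892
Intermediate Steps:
L(q) = (-4 + q)/(2*q) (L(q) = (-4 + q)/((2*q)) = (-4 + q)*(1/(2*q)) = (-4 + q)/(2*q))
p = -1/67 (p = 1/(-143 + 76) = 1/(-67) = -1/67 ≈ -0.014925)
L(-9)*p + (-4 + 6)*l(3) = ((½)*(-4 - 9)/(-9))*(-1/67) + (-4 + 6)*3 = ((½)*(-⅑)*(-13))*(-1/67) + 2*3 = (13/18)*(-1/67) + 6 = -13/1206 + 6 = 7223/1206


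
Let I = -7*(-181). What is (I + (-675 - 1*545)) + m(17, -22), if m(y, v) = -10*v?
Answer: 267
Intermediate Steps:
I = 1267
(I + (-675 - 1*545)) + m(17, -22) = (1267 + (-675 - 1*545)) - 10*(-22) = (1267 + (-675 - 545)) + 220 = (1267 - 1220) + 220 = 47 + 220 = 267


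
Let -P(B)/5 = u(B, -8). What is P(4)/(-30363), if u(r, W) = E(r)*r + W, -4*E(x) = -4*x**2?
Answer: 280/30363 ≈ 0.0092217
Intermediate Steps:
E(x) = x**2 (E(x) = -(-1)*x**2 = x**2)
u(r, W) = W + r**3 (u(r, W) = r**2*r + W = r**3 + W = W + r**3)
P(B) = 40 - 5*B**3 (P(B) = -5*(-8 + B**3) = 40 - 5*B**3)
P(4)/(-30363) = (40 - 5*4**3)/(-30363) = (40 - 5*64)*(-1/30363) = (40 - 320)*(-1/30363) = -280*(-1/30363) = 280/30363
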